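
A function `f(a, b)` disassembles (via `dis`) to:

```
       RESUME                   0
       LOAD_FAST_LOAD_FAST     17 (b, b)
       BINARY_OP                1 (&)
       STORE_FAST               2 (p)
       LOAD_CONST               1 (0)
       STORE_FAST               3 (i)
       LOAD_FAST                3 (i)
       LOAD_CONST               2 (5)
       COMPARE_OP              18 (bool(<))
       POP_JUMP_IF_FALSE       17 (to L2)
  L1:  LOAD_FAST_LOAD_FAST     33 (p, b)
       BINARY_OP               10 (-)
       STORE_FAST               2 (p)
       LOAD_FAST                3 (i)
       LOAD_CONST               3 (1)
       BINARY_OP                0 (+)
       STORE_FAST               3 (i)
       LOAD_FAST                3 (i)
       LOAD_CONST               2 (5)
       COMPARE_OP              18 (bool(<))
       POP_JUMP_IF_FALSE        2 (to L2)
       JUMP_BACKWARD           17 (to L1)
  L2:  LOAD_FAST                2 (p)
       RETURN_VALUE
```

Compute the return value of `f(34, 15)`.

LOAD_FAST_LOAD_FAST b,b → push 15,15
BINARY_OP & → 15 & 15 = 15
STORE_FAST p → p=15
LOAD_CONST → push 0
STORE_FAST i → i=0
LOAD_FAST i → push 0
LOAD_CONST → push 5
COMPARE_OP bool(<) → 0 vs 5 = True
POP_JUMP_IF_FALSE → pop True; no jump
LOAD_FAST_LOAD_FAST p,b → push 15,15
BINARY_OP - → 15 - 15 = 0
STORE_FAST p → p=0
LOAD_FAST i → push 0
LOAD_CONST → push 1
BINARY_OP + → 0 + 1 = 1
STORE_FAST i → i=1
LOAD_FAST i → push 1
LOAD_CONST → push 5
COMPARE_OP bool(<) → 1 vs 5 = True
POP_JUMP_IF_FALSE → pop True; no jump
LOAD_FAST_LOAD_FAST p,b → push 0,15
BINARY_OP - → 0 - 15 = -15
STORE_FAST p → p=-15
LOAD_FAST i → push 1
LOAD_CONST → push 1
BINARY_OP + → 1 + 1 = 2
STORE_FAST i → i=2
LOAD_FAST i → push 2
LOAD_CONST → push 5
COMPARE_OP bool(<) → 2 vs 5 = True
POP_JUMP_IF_FALSE → pop True; no jump
LOAD_FAST_LOAD_FAST p,b → push -15,15
BINARY_OP - → -15 - 15 = -30
STORE_FAST p → p=-30
LOAD_FAST i → push 2
LOAD_CONST → push 1
BINARY_OP + → 2 + 1 = 3
STORE_FAST i → i=3
LOAD_FAST i → push 3
LOAD_CONST → push 5
COMPARE_OP bool(<) → 3 vs 5 = True
POP_JUMP_IF_FALSE → pop True; no jump
LOAD_FAST_LOAD_FAST p,b → push -30,15
BINARY_OP - → -30 - 15 = -45
STORE_FAST p → p=-45
LOAD_FAST i → push 3
LOAD_CONST → push 1
BINARY_OP + → 3 + 1 = 4
STORE_FAST i → i=4
LOAD_FAST i → push 4
LOAD_CONST → push 5
COMPARE_OP bool(<) → 4 vs 5 = True
POP_JUMP_IF_FALSE → pop True; no jump
LOAD_FAST_LOAD_FAST p,b → push -45,15
BINARY_OP - → -45 - 15 = -60
STORE_FAST p → p=-60
LOAD_FAST i → push 4
LOAD_CONST → push 1
BINARY_OP + → 4 + 1 = 5
STORE_FAST i → i=5
LOAD_FAST i → push 5
LOAD_CONST → push 5
COMPARE_OP bool(<) → 5 vs 5 = False
POP_JUMP_IF_FALSE → pop False; jump
LOAD_FAST p → push -60
RETURN_VALUE → return -60.

-60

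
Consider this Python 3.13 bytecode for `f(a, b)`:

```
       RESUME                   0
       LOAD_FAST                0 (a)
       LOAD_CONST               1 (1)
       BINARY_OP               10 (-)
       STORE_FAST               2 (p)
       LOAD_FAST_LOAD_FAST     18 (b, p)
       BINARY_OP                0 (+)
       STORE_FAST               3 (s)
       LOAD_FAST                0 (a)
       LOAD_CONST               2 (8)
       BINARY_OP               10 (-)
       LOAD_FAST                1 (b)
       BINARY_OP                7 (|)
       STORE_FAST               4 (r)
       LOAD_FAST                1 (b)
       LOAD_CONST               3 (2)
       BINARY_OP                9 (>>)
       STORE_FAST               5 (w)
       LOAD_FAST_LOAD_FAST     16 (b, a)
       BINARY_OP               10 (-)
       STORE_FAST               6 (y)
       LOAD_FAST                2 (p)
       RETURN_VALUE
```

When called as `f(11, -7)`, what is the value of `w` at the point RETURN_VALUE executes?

LOAD_FAST a → push 11. Stack: [11]
LOAD_CONST → push 1. Stack: [11, 1]
BINARY_OP - → 11 - 1 = 10. Stack: [10]
STORE_FAST p → p=10. Stack: []
LOAD_FAST_LOAD_FAST b,p → push -7,10. Stack: [-7, 10]
BINARY_OP + → -7 + 10 = 3. Stack: [3]
STORE_FAST s → s=3. Stack: []
LOAD_FAST a → push 11. Stack: [11]
LOAD_CONST → push 8. Stack: [11, 8]
BINARY_OP - → 11 - 8 = 3. Stack: [3]
LOAD_FAST b → push -7. Stack: [3, -7]
BINARY_OP | → 3 | -7 = -5. Stack: [-5]
STORE_FAST r → r=-5. Stack: []
LOAD_FAST b → push -7. Stack: [-7]
LOAD_CONST → push 2. Stack: [-7, 2]
BINARY_OP >> → -7 >> 2 = -2. Stack: [-2]
STORE_FAST w → w=-2. Stack: []
LOAD_FAST_LOAD_FAST b,a → push -7,11. Stack: [-7, 11]
BINARY_OP - → -7 - 11 = -18. Stack: [-18]
STORE_FAST y → y=-18. Stack: []
LOAD_FAST p → push 10. Stack: [10]
RETURN_VALUE → return 10.

-2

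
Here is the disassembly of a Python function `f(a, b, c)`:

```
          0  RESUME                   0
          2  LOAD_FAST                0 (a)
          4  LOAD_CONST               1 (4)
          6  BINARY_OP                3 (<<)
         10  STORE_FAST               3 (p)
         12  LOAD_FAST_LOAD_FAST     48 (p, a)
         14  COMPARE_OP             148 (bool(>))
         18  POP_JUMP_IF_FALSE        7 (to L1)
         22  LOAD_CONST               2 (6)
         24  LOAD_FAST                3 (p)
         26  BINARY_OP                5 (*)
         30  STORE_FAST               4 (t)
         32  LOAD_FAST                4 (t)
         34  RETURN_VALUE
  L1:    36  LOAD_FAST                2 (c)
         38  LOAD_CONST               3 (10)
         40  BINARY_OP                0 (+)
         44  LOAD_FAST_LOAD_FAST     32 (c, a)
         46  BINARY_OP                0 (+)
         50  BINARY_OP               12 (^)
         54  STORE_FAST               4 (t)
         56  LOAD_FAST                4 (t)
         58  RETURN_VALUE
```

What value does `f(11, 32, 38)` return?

1056

LOAD_FAST a → push 11. Stack: [11]
LOAD_CONST → push 4. Stack: [11, 4]
BINARY_OP << → 11 << 4 = 176. Stack: [176]
STORE_FAST p → p=176. Stack: []
LOAD_FAST_LOAD_FAST p,a → push 176,11. Stack: [176, 11]
COMPARE_OP bool(>) → 176 vs 11 = True. Stack: [True]
POP_JUMP_IF_FALSE → pop True; no jump. Stack: []
LOAD_CONST → push 6. Stack: [6]
LOAD_FAST p → push 176. Stack: [6, 176]
BINARY_OP * → 6 * 176 = 1056. Stack: [1056]
STORE_FAST t → t=1056. Stack: []
LOAD_FAST t → push 1056. Stack: [1056]
RETURN_VALUE → return 1056.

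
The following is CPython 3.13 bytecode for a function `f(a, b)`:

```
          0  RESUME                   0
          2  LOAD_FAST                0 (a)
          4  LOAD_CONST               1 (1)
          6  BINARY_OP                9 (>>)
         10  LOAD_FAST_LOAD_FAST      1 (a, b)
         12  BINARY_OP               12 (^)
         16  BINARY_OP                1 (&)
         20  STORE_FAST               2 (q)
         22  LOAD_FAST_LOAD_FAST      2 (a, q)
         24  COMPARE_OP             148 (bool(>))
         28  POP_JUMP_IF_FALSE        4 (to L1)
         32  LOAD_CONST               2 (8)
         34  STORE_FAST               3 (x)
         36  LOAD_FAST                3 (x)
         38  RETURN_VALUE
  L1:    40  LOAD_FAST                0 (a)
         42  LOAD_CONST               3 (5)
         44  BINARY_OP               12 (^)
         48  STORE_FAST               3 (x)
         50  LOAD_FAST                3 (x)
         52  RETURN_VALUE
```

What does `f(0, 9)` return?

5

LOAD_FAST a → push 0. Stack: [0]
LOAD_CONST → push 1. Stack: [0, 1]
BINARY_OP >> → 0 >> 1 = 0. Stack: [0]
LOAD_FAST_LOAD_FAST a,b → push 0,9. Stack: [0, 0, 9]
BINARY_OP ^ → 0 ^ 9 = 9. Stack: [0, 9]
BINARY_OP & → 0 & 9 = 0. Stack: [0]
STORE_FAST q → q=0. Stack: []
LOAD_FAST_LOAD_FAST a,q → push 0,0. Stack: [0, 0]
COMPARE_OP bool(>) → 0 vs 0 = False. Stack: [False]
POP_JUMP_IF_FALSE → pop False; jump. Stack: []
LOAD_FAST a → push 0. Stack: [0]
LOAD_CONST → push 5. Stack: [0, 5]
BINARY_OP ^ → 0 ^ 5 = 5. Stack: [5]
STORE_FAST x → x=5. Stack: []
LOAD_FAST x → push 5. Stack: [5]
RETURN_VALUE → return 5.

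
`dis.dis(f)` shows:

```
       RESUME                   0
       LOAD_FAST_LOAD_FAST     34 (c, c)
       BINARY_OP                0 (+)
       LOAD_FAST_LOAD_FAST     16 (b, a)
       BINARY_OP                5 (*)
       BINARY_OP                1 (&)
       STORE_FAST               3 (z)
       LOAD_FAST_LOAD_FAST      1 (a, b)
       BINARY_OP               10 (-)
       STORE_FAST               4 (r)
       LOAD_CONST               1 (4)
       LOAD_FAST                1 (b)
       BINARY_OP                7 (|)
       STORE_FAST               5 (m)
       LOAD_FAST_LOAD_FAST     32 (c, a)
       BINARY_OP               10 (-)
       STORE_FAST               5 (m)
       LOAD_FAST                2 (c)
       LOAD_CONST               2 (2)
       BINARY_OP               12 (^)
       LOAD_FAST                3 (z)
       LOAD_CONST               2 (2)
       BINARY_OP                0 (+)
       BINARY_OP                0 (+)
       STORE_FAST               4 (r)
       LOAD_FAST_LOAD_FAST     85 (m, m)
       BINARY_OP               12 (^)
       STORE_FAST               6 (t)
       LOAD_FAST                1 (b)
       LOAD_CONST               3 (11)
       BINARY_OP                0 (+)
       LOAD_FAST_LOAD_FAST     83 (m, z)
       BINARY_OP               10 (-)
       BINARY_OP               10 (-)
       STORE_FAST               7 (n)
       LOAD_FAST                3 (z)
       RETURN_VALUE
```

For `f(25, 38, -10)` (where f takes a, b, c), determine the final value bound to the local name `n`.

LOAD_FAST_LOAD_FAST c,c → push -10,-10. Stack: [-10, -10]
BINARY_OP + → -10 + -10 = -20. Stack: [-20]
LOAD_FAST_LOAD_FAST b,a → push 38,25. Stack: [-20, 38, 25]
BINARY_OP * → 38 * 25 = 950. Stack: [-20, 950]
BINARY_OP & → -20 & 950 = 932. Stack: [932]
STORE_FAST z → z=932. Stack: []
LOAD_FAST_LOAD_FAST a,b → push 25,38. Stack: [25, 38]
BINARY_OP - → 25 - 38 = -13. Stack: [-13]
STORE_FAST r → r=-13. Stack: []
LOAD_CONST → push 4. Stack: [4]
LOAD_FAST b → push 38. Stack: [4, 38]
BINARY_OP | → 4 | 38 = 38. Stack: [38]
STORE_FAST m → m=38. Stack: []
LOAD_FAST_LOAD_FAST c,a → push -10,25. Stack: [-10, 25]
BINARY_OP - → -10 - 25 = -35. Stack: [-35]
STORE_FAST m → m=-35. Stack: []
LOAD_FAST c → push -10. Stack: [-10]
LOAD_CONST → push 2. Stack: [-10, 2]
BINARY_OP ^ → -10 ^ 2 = -12. Stack: [-12]
LOAD_FAST z → push 932. Stack: [-12, 932]
LOAD_CONST → push 2. Stack: [-12, 932, 2]
BINARY_OP + → 932 + 2 = 934. Stack: [-12, 934]
BINARY_OP + → -12 + 934 = 922. Stack: [922]
STORE_FAST r → r=922. Stack: []
LOAD_FAST_LOAD_FAST m,m → push -35,-35. Stack: [-35, -35]
BINARY_OP ^ → -35 ^ -35 = 0. Stack: [0]
STORE_FAST t → t=0. Stack: []
LOAD_FAST b → push 38. Stack: [38]
LOAD_CONST → push 11. Stack: [38, 11]
BINARY_OP + → 38 + 11 = 49. Stack: [49]
LOAD_FAST_LOAD_FAST m,z → push -35,932. Stack: [49, -35, 932]
BINARY_OP - → -35 - 932 = -967. Stack: [49, -967]
BINARY_OP - → 49 - -967 = 1016. Stack: [1016]
STORE_FAST n → n=1016. Stack: []
LOAD_FAST z → push 932. Stack: [932]
RETURN_VALUE → return 932.

1016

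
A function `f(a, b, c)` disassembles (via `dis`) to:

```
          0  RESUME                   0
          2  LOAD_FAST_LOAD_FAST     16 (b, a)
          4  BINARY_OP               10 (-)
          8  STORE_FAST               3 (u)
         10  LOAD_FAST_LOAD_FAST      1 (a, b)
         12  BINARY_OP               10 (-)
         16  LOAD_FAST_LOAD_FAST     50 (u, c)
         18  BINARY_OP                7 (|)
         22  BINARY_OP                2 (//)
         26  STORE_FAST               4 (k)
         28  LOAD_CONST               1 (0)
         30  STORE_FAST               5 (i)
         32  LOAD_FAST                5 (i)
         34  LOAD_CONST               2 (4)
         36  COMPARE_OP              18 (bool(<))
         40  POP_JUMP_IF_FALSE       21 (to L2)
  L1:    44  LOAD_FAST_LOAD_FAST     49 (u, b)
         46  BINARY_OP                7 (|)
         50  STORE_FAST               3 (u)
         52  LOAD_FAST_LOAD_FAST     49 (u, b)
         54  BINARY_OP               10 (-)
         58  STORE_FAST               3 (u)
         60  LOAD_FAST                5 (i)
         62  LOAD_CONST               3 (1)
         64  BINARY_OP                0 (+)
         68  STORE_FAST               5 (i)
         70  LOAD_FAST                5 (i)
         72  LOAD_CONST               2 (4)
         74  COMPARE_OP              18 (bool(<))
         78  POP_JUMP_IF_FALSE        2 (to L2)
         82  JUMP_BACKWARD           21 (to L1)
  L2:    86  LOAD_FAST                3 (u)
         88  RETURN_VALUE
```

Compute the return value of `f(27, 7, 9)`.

LOAD_FAST_LOAD_FAST b,a → push 7,27
BINARY_OP - → 7 - 27 = -20
STORE_FAST u → u=-20
LOAD_FAST_LOAD_FAST a,b → push 27,7
BINARY_OP - → 27 - 7 = 20
LOAD_FAST_LOAD_FAST u,c → push -20,9
BINARY_OP | → -20 | 9 = -19
BINARY_OP // → 20 // -19 = -2
STORE_FAST k → k=-2
LOAD_CONST → push 0
STORE_FAST i → i=0
LOAD_FAST i → push 0
LOAD_CONST → push 4
COMPARE_OP bool(<) → 0 vs 4 = True
POP_JUMP_IF_FALSE → pop True; no jump
LOAD_FAST_LOAD_FAST u,b → push -20,7
BINARY_OP | → -20 | 7 = -17
STORE_FAST u → u=-17
LOAD_FAST_LOAD_FAST u,b → push -17,7
BINARY_OP - → -17 - 7 = -24
STORE_FAST u → u=-24
LOAD_FAST i → push 0
LOAD_CONST → push 1
BINARY_OP + → 0 + 1 = 1
STORE_FAST i → i=1
LOAD_FAST i → push 1
LOAD_CONST → push 4
COMPARE_OP bool(<) → 1 vs 4 = True
POP_JUMP_IF_FALSE → pop True; no jump
LOAD_FAST_LOAD_FAST u,b → push -24,7
BINARY_OP | → -24 | 7 = -17
STORE_FAST u → u=-17
LOAD_FAST_LOAD_FAST u,b → push -17,7
BINARY_OP - → -17 - 7 = -24
STORE_FAST u → u=-24
LOAD_FAST i → push 1
LOAD_CONST → push 1
BINARY_OP + → 1 + 1 = 2
STORE_FAST i → i=2
LOAD_FAST i → push 2
LOAD_CONST → push 4
COMPARE_OP bool(<) → 2 vs 4 = True
POP_JUMP_IF_FALSE → pop True; no jump
LOAD_FAST_LOAD_FAST u,b → push -24,7
BINARY_OP | → -24 | 7 = -17
STORE_FAST u → u=-17
LOAD_FAST_LOAD_FAST u,b → push -17,7
BINARY_OP - → -17 - 7 = -24
STORE_FAST u → u=-24
LOAD_FAST i → push 2
LOAD_CONST → push 1
BINARY_OP + → 2 + 1 = 3
STORE_FAST i → i=3
LOAD_FAST i → push 3
LOAD_CONST → push 4
COMPARE_OP bool(<) → 3 vs 4 = True
POP_JUMP_IF_FALSE → pop True; no jump
LOAD_FAST_LOAD_FAST u,b → push -24,7
BINARY_OP | → -24 | 7 = -17
STORE_FAST u → u=-17
LOAD_FAST_LOAD_FAST u,b → push -17,7
BINARY_OP - → -17 - 7 = -24
STORE_FAST u → u=-24
LOAD_FAST i → push 3
LOAD_CONST → push 1
BINARY_OP + → 3 + 1 = 4
STORE_FAST i → i=4
LOAD_FAST i → push 4
LOAD_CONST → push 4
COMPARE_OP bool(<) → 4 vs 4 = False
POP_JUMP_IF_FALSE → pop False; jump
LOAD_FAST u → push -24
RETURN_VALUE → return -24.

-24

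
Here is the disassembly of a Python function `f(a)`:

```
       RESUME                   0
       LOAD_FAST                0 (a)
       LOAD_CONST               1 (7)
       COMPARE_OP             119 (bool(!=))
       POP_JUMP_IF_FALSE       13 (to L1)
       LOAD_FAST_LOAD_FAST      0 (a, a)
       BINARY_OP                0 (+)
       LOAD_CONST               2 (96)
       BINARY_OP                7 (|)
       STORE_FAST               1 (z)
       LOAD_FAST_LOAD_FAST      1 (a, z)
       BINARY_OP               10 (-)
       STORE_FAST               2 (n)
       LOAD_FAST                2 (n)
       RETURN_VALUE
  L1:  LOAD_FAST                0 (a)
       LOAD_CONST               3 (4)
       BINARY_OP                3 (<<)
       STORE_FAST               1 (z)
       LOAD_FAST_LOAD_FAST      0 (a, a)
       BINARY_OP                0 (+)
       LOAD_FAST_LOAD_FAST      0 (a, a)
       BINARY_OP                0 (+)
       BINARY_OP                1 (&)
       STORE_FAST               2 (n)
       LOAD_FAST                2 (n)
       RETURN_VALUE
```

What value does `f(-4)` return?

4

LOAD_FAST a → push -4. Stack: [-4]
LOAD_CONST → push 7. Stack: [-4, 7]
COMPARE_OP bool(!=) → -4 vs 7 = True. Stack: [True]
POP_JUMP_IF_FALSE → pop True; no jump. Stack: []
LOAD_FAST_LOAD_FAST a,a → push -4,-4. Stack: [-4, -4]
BINARY_OP + → -4 + -4 = -8. Stack: [-8]
LOAD_CONST → push 96. Stack: [-8, 96]
BINARY_OP | → -8 | 96 = -8. Stack: [-8]
STORE_FAST z → z=-8. Stack: []
LOAD_FAST_LOAD_FAST a,z → push -4,-8. Stack: [-4, -8]
BINARY_OP - → -4 - -8 = 4. Stack: [4]
STORE_FAST n → n=4. Stack: []
LOAD_FAST n → push 4. Stack: [4]
RETURN_VALUE → return 4.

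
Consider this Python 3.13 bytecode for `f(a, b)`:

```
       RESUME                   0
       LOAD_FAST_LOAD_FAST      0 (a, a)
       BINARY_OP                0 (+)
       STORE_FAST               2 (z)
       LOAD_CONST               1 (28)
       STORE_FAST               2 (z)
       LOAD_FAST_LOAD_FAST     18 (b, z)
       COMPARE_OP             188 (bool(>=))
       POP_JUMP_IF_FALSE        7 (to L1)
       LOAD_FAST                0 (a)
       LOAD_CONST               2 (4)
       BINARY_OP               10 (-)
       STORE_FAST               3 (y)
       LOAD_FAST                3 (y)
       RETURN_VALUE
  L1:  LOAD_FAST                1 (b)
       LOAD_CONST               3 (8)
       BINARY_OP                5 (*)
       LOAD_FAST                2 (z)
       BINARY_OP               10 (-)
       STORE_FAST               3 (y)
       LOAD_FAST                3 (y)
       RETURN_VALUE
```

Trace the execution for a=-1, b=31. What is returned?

-5

LOAD_FAST_LOAD_FAST a,a → push -1,-1. Stack: [-1, -1]
BINARY_OP + → -1 + -1 = -2. Stack: [-2]
STORE_FAST z → z=-2. Stack: []
LOAD_CONST → push 28. Stack: [28]
STORE_FAST z → z=28. Stack: []
LOAD_FAST_LOAD_FAST b,z → push 31,28. Stack: [31, 28]
COMPARE_OP bool(>=) → 31 vs 28 = True. Stack: [True]
POP_JUMP_IF_FALSE → pop True; no jump. Stack: []
LOAD_FAST a → push -1. Stack: [-1]
LOAD_CONST → push 4. Stack: [-1, 4]
BINARY_OP - → -1 - 4 = -5. Stack: [-5]
STORE_FAST y → y=-5. Stack: []
LOAD_FAST y → push -5. Stack: [-5]
RETURN_VALUE → return -5.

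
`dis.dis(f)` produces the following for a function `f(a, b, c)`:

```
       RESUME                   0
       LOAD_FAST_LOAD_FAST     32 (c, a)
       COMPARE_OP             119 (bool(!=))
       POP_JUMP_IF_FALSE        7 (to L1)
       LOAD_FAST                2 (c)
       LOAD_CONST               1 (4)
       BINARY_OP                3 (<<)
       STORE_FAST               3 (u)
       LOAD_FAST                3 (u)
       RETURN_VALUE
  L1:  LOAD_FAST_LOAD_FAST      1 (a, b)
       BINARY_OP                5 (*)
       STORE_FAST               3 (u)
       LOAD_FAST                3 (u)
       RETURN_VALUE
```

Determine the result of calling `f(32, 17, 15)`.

240

LOAD_FAST_LOAD_FAST c,a → push 15,32. Stack: [15, 32]
COMPARE_OP bool(!=) → 15 vs 32 = True. Stack: [True]
POP_JUMP_IF_FALSE → pop True; no jump. Stack: []
LOAD_FAST c → push 15. Stack: [15]
LOAD_CONST → push 4. Stack: [15, 4]
BINARY_OP << → 15 << 4 = 240. Stack: [240]
STORE_FAST u → u=240. Stack: []
LOAD_FAST u → push 240. Stack: [240]
RETURN_VALUE → return 240.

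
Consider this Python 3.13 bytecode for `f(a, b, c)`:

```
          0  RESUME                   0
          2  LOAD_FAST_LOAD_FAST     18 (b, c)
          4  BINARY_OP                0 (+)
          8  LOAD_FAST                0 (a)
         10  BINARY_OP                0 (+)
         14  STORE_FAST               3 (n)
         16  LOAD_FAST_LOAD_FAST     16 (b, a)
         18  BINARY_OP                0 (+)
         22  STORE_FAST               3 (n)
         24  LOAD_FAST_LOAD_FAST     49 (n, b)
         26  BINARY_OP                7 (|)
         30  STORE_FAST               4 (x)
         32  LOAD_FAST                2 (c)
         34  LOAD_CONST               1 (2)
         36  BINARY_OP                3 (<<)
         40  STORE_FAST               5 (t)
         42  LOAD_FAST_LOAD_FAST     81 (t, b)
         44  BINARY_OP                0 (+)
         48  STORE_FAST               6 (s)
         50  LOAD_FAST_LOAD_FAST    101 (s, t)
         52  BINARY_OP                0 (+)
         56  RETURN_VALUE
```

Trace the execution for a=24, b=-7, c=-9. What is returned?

-79

LOAD_FAST_LOAD_FAST b,c → push -7,-9. Stack: [-7, -9]
BINARY_OP + → -7 + -9 = -16. Stack: [-16]
LOAD_FAST a → push 24. Stack: [-16, 24]
BINARY_OP + → -16 + 24 = 8. Stack: [8]
STORE_FAST n → n=8. Stack: []
LOAD_FAST_LOAD_FAST b,a → push -7,24. Stack: [-7, 24]
BINARY_OP + → -7 + 24 = 17. Stack: [17]
STORE_FAST n → n=17. Stack: []
LOAD_FAST_LOAD_FAST n,b → push 17,-7. Stack: [17, -7]
BINARY_OP | → 17 | -7 = -7. Stack: [-7]
STORE_FAST x → x=-7. Stack: []
LOAD_FAST c → push -9. Stack: [-9]
LOAD_CONST → push 2. Stack: [-9, 2]
BINARY_OP << → -9 << 2 = -36. Stack: [-36]
STORE_FAST t → t=-36. Stack: []
LOAD_FAST_LOAD_FAST t,b → push -36,-7. Stack: [-36, -7]
BINARY_OP + → -36 + -7 = -43. Stack: [-43]
STORE_FAST s → s=-43. Stack: []
LOAD_FAST_LOAD_FAST s,t → push -43,-36. Stack: [-43, -36]
BINARY_OP + → -43 + -36 = -79. Stack: [-79]
RETURN_VALUE → return -79.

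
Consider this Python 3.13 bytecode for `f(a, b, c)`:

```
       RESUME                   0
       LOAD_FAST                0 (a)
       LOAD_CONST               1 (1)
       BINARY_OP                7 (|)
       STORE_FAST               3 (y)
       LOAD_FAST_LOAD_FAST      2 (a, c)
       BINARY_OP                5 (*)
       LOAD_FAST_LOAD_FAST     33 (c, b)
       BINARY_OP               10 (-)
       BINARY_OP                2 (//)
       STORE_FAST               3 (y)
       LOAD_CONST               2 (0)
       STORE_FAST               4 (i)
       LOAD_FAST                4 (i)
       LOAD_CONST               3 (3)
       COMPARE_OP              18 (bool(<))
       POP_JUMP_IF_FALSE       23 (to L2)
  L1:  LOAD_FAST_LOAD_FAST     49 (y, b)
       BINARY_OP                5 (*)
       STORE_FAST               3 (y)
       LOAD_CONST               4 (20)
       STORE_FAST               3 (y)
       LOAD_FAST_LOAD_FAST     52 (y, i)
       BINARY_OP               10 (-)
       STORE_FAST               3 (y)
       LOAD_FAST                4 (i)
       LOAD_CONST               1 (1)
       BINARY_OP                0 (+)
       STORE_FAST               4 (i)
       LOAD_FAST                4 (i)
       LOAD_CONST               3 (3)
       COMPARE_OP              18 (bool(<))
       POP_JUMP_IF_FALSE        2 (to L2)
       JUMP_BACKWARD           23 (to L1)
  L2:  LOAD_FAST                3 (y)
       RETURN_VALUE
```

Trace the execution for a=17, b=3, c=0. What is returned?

LOAD_FAST a → push 17
LOAD_CONST → push 1
BINARY_OP | → 17 | 1 = 17
STORE_FAST y → y=17
LOAD_FAST_LOAD_FAST a,c → push 17,0
BINARY_OP * → 17 * 0 = 0
LOAD_FAST_LOAD_FAST c,b → push 0,3
BINARY_OP - → 0 - 3 = -3
BINARY_OP // → 0 // -3 = 0
STORE_FAST y → y=0
LOAD_CONST → push 0
STORE_FAST i → i=0
LOAD_FAST i → push 0
LOAD_CONST → push 3
COMPARE_OP bool(<) → 0 vs 3 = True
POP_JUMP_IF_FALSE → pop True; no jump
LOAD_FAST_LOAD_FAST y,b → push 0,3
BINARY_OP * → 0 * 3 = 0
STORE_FAST y → y=0
LOAD_CONST → push 20
STORE_FAST y → y=20
LOAD_FAST_LOAD_FAST y,i → push 20,0
BINARY_OP - → 20 - 0 = 20
STORE_FAST y → y=20
LOAD_FAST i → push 0
LOAD_CONST → push 1
BINARY_OP + → 0 + 1 = 1
STORE_FAST i → i=1
LOAD_FAST i → push 1
LOAD_CONST → push 3
COMPARE_OP bool(<) → 1 vs 3 = True
POP_JUMP_IF_FALSE → pop True; no jump
LOAD_FAST_LOAD_FAST y,b → push 20,3
BINARY_OP * → 20 * 3 = 60
STORE_FAST y → y=60
LOAD_CONST → push 20
STORE_FAST y → y=20
LOAD_FAST_LOAD_FAST y,i → push 20,1
BINARY_OP - → 20 - 1 = 19
STORE_FAST y → y=19
LOAD_FAST i → push 1
LOAD_CONST → push 1
BINARY_OP + → 1 + 1 = 2
STORE_FAST i → i=2
LOAD_FAST i → push 2
LOAD_CONST → push 3
COMPARE_OP bool(<) → 2 vs 3 = True
POP_JUMP_IF_FALSE → pop True; no jump
LOAD_FAST_LOAD_FAST y,b → push 19,3
BINARY_OP * → 19 * 3 = 57
STORE_FAST y → y=57
LOAD_CONST → push 20
STORE_FAST y → y=20
LOAD_FAST_LOAD_FAST y,i → push 20,2
BINARY_OP - → 20 - 2 = 18
STORE_FAST y → y=18
LOAD_FAST i → push 2
LOAD_CONST → push 1
BINARY_OP + → 2 + 1 = 3
STORE_FAST i → i=3
LOAD_FAST i → push 3
LOAD_CONST → push 3
COMPARE_OP bool(<) → 3 vs 3 = False
POP_JUMP_IF_FALSE → pop False; jump
LOAD_FAST y → push 18
RETURN_VALUE → return 18.

18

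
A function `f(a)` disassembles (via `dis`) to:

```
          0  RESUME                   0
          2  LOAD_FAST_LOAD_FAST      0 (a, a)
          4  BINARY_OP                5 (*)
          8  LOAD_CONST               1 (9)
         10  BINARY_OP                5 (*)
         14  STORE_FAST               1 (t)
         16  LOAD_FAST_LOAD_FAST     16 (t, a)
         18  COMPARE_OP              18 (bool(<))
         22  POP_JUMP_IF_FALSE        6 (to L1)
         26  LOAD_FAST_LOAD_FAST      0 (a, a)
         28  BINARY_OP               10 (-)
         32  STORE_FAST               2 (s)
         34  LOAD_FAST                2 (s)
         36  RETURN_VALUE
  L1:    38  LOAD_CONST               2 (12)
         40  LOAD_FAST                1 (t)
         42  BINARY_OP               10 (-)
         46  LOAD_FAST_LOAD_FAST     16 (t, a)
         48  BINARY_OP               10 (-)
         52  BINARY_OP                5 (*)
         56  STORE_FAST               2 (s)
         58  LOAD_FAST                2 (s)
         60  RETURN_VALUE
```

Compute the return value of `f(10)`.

-790320

LOAD_FAST_LOAD_FAST a,a → push 10,10. Stack: [10, 10]
BINARY_OP * → 10 * 10 = 100. Stack: [100]
LOAD_CONST → push 9. Stack: [100, 9]
BINARY_OP * → 100 * 9 = 900. Stack: [900]
STORE_FAST t → t=900. Stack: []
LOAD_FAST_LOAD_FAST t,a → push 900,10. Stack: [900, 10]
COMPARE_OP bool(<) → 900 vs 10 = False. Stack: [False]
POP_JUMP_IF_FALSE → pop False; jump. Stack: []
LOAD_CONST → push 12. Stack: [12]
LOAD_FAST t → push 900. Stack: [12, 900]
BINARY_OP - → 12 - 900 = -888. Stack: [-888]
LOAD_FAST_LOAD_FAST t,a → push 900,10. Stack: [-888, 900, 10]
BINARY_OP - → 900 - 10 = 890. Stack: [-888, 890]
BINARY_OP * → -888 * 890 = -790320. Stack: [-790320]
STORE_FAST s → s=-790320. Stack: []
LOAD_FAST s → push -790320. Stack: [-790320]
RETURN_VALUE → return -790320.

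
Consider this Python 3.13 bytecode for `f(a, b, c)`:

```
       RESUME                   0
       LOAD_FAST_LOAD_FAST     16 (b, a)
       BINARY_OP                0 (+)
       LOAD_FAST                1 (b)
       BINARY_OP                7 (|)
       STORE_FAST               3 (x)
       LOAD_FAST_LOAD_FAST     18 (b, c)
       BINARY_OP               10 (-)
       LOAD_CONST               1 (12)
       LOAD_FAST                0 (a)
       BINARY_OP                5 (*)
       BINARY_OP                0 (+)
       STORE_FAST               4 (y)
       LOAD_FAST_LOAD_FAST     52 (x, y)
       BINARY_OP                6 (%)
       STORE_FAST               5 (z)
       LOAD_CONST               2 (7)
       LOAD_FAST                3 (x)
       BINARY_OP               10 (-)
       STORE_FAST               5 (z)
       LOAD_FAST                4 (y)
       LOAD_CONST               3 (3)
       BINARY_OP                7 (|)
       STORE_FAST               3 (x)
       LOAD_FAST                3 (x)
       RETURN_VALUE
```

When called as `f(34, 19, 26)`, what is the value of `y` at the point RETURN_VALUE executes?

401

LOAD_FAST_LOAD_FAST b,a → push 19,34. Stack: [19, 34]
BINARY_OP + → 19 + 34 = 53. Stack: [53]
LOAD_FAST b → push 19. Stack: [53, 19]
BINARY_OP | → 53 | 19 = 55. Stack: [55]
STORE_FAST x → x=55. Stack: []
LOAD_FAST_LOAD_FAST b,c → push 19,26. Stack: [19, 26]
BINARY_OP - → 19 - 26 = -7. Stack: [-7]
LOAD_CONST → push 12. Stack: [-7, 12]
LOAD_FAST a → push 34. Stack: [-7, 12, 34]
BINARY_OP * → 12 * 34 = 408. Stack: [-7, 408]
BINARY_OP + → -7 + 408 = 401. Stack: [401]
STORE_FAST y → y=401. Stack: []
LOAD_FAST_LOAD_FAST x,y → push 55,401. Stack: [55, 401]
BINARY_OP % → 55 % 401 = 55. Stack: [55]
STORE_FAST z → z=55. Stack: []
LOAD_CONST → push 7. Stack: [7]
LOAD_FAST x → push 55. Stack: [7, 55]
BINARY_OP - → 7 - 55 = -48. Stack: [-48]
STORE_FAST z → z=-48. Stack: []
LOAD_FAST y → push 401. Stack: [401]
LOAD_CONST → push 3. Stack: [401, 3]
BINARY_OP | → 401 | 3 = 403. Stack: [403]
STORE_FAST x → x=403. Stack: []
LOAD_FAST x → push 403. Stack: [403]
RETURN_VALUE → return 403.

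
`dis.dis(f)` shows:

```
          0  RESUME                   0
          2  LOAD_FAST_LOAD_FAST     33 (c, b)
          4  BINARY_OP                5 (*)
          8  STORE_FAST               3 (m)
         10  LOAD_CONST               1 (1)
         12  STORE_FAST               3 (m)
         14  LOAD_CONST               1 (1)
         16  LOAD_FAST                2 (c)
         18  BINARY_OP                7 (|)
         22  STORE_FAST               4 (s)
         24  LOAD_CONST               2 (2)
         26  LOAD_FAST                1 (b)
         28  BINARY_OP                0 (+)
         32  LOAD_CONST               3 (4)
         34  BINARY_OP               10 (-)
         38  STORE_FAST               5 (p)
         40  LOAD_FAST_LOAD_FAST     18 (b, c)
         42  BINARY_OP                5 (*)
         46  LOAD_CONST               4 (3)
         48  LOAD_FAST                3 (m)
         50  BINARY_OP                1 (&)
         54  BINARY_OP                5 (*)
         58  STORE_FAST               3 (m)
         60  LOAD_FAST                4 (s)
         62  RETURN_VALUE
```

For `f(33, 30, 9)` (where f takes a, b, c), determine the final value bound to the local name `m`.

270

LOAD_FAST_LOAD_FAST c,b → push 9,30. Stack: [9, 30]
BINARY_OP * → 9 * 30 = 270. Stack: [270]
STORE_FAST m → m=270. Stack: []
LOAD_CONST → push 1. Stack: [1]
STORE_FAST m → m=1. Stack: []
LOAD_CONST → push 1. Stack: [1]
LOAD_FAST c → push 9. Stack: [1, 9]
BINARY_OP | → 1 | 9 = 9. Stack: [9]
STORE_FAST s → s=9. Stack: []
LOAD_CONST → push 2. Stack: [2]
LOAD_FAST b → push 30. Stack: [2, 30]
BINARY_OP + → 2 + 30 = 32. Stack: [32]
LOAD_CONST → push 4. Stack: [32, 4]
BINARY_OP - → 32 - 4 = 28. Stack: [28]
STORE_FAST p → p=28. Stack: []
LOAD_FAST_LOAD_FAST b,c → push 30,9. Stack: [30, 9]
BINARY_OP * → 30 * 9 = 270. Stack: [270]
LOAD_CONST → push 3. Stack: [270, 3]
LOAD_FAST m → push 1. Stack: [270, 3, 1]
BINARY_OP & → 3 & 1 = 1. Stack: [270, 1]
BINARY_OP * → 270 * 1 = 270. Stack: [270]
STORE_FAST m → m=270. Stack: []
LOAD_FAST s → push 9. Stack: [9]
RETURN_VALUE → return 9.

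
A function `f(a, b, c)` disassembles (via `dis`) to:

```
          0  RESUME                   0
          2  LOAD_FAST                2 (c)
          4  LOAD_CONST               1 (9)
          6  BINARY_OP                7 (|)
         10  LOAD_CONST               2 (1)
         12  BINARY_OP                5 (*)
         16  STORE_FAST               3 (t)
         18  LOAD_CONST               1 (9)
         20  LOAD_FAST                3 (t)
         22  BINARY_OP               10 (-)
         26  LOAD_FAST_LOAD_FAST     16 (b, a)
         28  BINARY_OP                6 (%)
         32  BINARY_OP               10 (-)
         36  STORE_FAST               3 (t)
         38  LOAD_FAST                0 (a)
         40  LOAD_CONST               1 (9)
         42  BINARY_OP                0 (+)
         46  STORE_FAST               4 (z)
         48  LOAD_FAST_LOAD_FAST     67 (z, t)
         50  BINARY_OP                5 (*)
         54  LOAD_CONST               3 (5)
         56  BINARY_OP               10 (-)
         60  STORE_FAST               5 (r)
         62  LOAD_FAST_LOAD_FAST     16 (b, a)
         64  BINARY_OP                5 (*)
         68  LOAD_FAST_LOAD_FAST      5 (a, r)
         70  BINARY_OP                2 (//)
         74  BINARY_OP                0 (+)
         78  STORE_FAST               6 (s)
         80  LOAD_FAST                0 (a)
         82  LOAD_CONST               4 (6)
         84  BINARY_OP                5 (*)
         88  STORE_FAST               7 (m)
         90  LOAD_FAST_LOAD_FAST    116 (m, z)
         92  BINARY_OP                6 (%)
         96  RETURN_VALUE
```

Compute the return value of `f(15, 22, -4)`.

18

LOAD_FAST c → push -4. Stack: [-4]
LOAD_CONST → push 9. Stack: [-4, 9]
BINARY_OP | → -4 | 9 = -3. Stack: [-3]
LOAD_CONST → push 1. Stack: [-3, 1]
BINARY_OP * → -3 * 1 = -3. Stack: [-3]
STORE_FAST t → t=-3. Stack: []
LOAD_CONST → push 9. Stack: [9]
LOAD_FAST t → push -3. Stack: [9, -3]
BINARY_OP - → 9 - -3 = 12. Stack: [12]
LOAD_FAST_LOAD_FAST b,a → push 22,15. Stack: [12, 22, 15]
BINARY_OP % → 22 % 15 = 7. Stack: [12, 7]
BINARY_OP - → 12 - 7 = 5. Stack: [5]
STORE_FAST t → t=5. Stack: []
LOAD_FAST a → push 15. Stack: [15]
LOAD_CONST → push 9. Stack: [15, 9]
BINARY_OP + → 15 + 9 = 24. Stack: [24]
STORE_FAST z → z=24. Stack: []
LOAD_FAST_LOAD_FAST z,t → push 24,5. Stack: [24, 5]
BINARY_OP * → 24 * 5 = 120. Stack: [120]
LOAD_CONST → push 5. Stack: [120, 5]
BINARY_OP - → 120 - 5 = 115. Stack: [115]
STORE_FAST r → r=115. Stack: []
LOAD_FAST_LOAD_FAST b,a → push 22,15. Stack: [22, 15]
BINARY_OP * → 22 * 15 = 330. Stack: [330]
LOAD_FAST_LOAD_FAST a,r → push 15,115. Stack: [330, 15, 115]
BINARY_OP // → 15 // 115 = 0. Stack: [330, 0]
BINARY_OP + → 330 + 0 = 330. Stack: [330]
STORE_FAST s → s=330. Stack: []
LOAD_FAST a → push 15. Stack: [15]
LOAD_CONST → push 6. Stack: [15, 6]
BINARY_OP * → 15 * 6 = 90. Stack: [90]
STORE_FAST m → m=90. Stack: []
LOAD_FAST_LOAD_FAST m,z → push 90,24. Stack: [90, 24]
BINARY_OP % → 90 % 24 = 18. Stack: [18]
RETURN_VALUE → return 18.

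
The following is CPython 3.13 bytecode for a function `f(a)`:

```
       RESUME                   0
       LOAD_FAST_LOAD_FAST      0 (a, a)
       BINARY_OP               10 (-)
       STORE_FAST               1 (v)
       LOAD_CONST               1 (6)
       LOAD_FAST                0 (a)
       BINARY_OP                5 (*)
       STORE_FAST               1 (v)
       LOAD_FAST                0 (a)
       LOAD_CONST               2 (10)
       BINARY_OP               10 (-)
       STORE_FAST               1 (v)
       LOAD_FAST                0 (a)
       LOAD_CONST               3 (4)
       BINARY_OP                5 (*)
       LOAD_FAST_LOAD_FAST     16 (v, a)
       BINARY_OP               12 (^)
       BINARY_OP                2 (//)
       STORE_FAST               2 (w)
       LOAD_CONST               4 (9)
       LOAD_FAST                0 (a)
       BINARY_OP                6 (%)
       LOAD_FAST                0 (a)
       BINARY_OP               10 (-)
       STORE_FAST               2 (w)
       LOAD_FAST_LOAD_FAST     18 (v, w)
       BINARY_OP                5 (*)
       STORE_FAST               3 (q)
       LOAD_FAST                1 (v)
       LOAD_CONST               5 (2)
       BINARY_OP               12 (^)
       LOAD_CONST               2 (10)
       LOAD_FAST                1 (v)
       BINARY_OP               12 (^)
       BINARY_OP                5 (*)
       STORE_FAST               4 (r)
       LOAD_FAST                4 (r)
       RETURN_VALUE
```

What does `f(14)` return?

LOAD_FAST_LOAD_FAST a,a → push 14,14. Stack: [14, 14]
BINARY_OP - → 14 - 14 = 0. Stack: [0]
STORE_FAST v → v=0. Stack: []
LOAD_CONST → push 6. Stack: [6]
LOAD_FAST a → push 14. Stack: [6, 14]
BINARY_OP * → 6 * 14 = 84. Stack: [84]
STORE_FAST v → v=84. Stack: []
LOAD_FAST a → push 14. Stack: [14]
LOAD_CONST → push 10. Stack: [14, 10]
BINARY_OP - → 14 - 10 = 4. Stack: [4]
STORE_FAST v → v=4. Stack: []
LOAD_FAST a → push 14. Stack: [14]
LOAD_CONST → push 4. Stack: [14, 4]
BINARY_OP * → 14 * 4 = 56. Stack: [56]
LOAD_FAST_LOAD_FAST v,a → push 4,14. Stack: [56, 4, 14]
BINARY_OP ^ → 4 ^ 14 = 10. Stack: [56, 10]
BINARY_OP // → 56 // 10 = 5. Stack: [5]
STORE_FAST w → w=5. Stack: []
LOAD_CONST → push 9. Stack: [9]
LOAD_FAST a → push 14. Stack: [9, 14]
BINARY_OP % → 9 % 14 = 9. Stack: [9]
LOAD_FAST a → push 14. Stack: [9, 14]
BINARY_OP - → 9 - 14 = -5. Stack: [-5]
STORE_FAST w → w=-5. Stack: []
LOAD_FAST_LOAD_FAST v,w → push 4,-5. Stack: [4, -5]
BINARY_OP * → 4 * -5 = -20. Stack: [-20]
STORE_FAST q → q=-20. Stack: []
LOAD_FAST v → push 4. Stack: [4]
LOAD_CONST → push 2. Stack: [4, 2]
BINARY_OP ^ → 4 ^ 2 = 6. Stack: [6]
LOAD_CONST → push 10. Stack: [6, 10]
LOAD_FAST v → push 4. Stack: [6, 10, 4]
BINARY_OP ^ → 10 ^ 4 = 14. Stack: [6, 14]
BINARY_OP * → 6 * 14 = 84. Stack: [84]
STORE_FAST r → r=84. Stack: []
LOAD_FAST r → push 84. Stack: [84]
RETURN_VALUE → return 84.

84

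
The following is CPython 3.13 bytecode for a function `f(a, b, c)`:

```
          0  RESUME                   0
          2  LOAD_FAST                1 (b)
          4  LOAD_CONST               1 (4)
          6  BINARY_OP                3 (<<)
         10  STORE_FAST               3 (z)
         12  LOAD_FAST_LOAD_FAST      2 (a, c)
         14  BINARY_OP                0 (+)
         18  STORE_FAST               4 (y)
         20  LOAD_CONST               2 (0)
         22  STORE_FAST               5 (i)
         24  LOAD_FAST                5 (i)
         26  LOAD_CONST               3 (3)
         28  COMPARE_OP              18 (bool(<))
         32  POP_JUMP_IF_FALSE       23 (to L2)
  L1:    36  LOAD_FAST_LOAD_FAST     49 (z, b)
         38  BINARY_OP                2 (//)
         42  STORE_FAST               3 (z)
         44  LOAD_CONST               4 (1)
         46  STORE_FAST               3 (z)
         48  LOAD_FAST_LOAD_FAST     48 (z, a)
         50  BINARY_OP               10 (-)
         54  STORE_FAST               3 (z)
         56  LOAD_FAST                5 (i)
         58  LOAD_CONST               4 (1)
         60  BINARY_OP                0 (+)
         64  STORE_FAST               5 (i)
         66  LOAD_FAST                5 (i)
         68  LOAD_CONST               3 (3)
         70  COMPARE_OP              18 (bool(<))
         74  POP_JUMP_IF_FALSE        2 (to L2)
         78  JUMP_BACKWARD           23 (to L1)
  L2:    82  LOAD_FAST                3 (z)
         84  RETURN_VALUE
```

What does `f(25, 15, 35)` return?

LOAD_FAST b → push 15. Stack: [15]
LOAD_CONST → push 4. Stack: [15, 4]
BINARY_OP << → 15 << 4 = 240. Stack: [240]
STORE_FAST z → z=240. Stack: []
LOAD_FAST_LOAD_FAST a,c → push 25,35. Stack: [25, 35]
BINARY_OP + → 25 + 35 = 60. Stack: [60]
STORE_FAST y → y=60. Stack: []
LOAD_CONST → push 0. Stack: [0]
STORE_FAST i → i=0. Stack: []
LOAD_FAST i → push 0. Stack: [0]
LOAD_CONST → push 3. Stack: [0, 3]
COMPARE_OP bool(<) → 0 vs 3 = True. Stack: [True]
POP_JUMP_IF_FALSE → pop True; no jump. Stack: []
LOAD_FAST_LOAD_FAST z,b → push 240,15. Stack: [240, 15]
BINARY_OP // → 240 // 15 = 16. Stack: [16]
STORE_FAST z → z=16. Stack: []
LOAD_CONST → push 1. Stack: [1]
STORE_FAST z → z=1. Stack: []
LOAD_FAST_LOAD_FAST z,a → push 1,25. Stack: [1, 25]
BINARY_OP - → 1 - 25 = -24. Stack: [-24]
STORE_FAST z → z=-24. Stack: []
LOAD_FAST i → push 0. Stack: [0]
LOAD_CONST → push 1. Stack: [0, 1]
BINARY_OP + → 0 + 1 = 1. Stack: [1]
STORE_FAST i → i=1. Stack: []
LOAD_FAST i → push 1. Stack: [1]
LOAD_CONST → push 3. Stack: [1, 3]
COMPARE_OP bool(<) → 1 vs 3 = True. Stack: [True]
POP_JUMP_IF_FALSE → pop True; no jump. Stack: []
LOAD_FAST_LOAD_FAST z,b → push -24,15. Stack: [-24, 15]
BINARY_OP // → -24 // 15 = -2. Stack: [-2]
STORE_FAST z → z=-2. Stack: []
LOAD_CONST → push 1. Stack: [1]
STORE_FAST z → z=1. Stack: []
LOAD_FAST_LOAD_FAST z,a → push 1,25. Stack: [1, 25]
BINARY_OP - → 1 - 25 = -24. Stack: [-24]
STORE_FAST z → z=-24. Stack: []
LOAD_FAST i → push 1. Stack: [1]
LOAD_CONST → push 1. Stack: [1, 1]
BINARY_OP + → 1 + 1 = 2. Stack: [2]
STORE_FAST i → i=2. Stack: []
LOAD_FAST i → push 2. Stack: [2]
LOAD_CONST → push 3. Stack: [2, 3]
COMPARE_OP bool(<) → 2 vs 3 = True. Stack: [True]
POP_JUMP_IF_FALSE → pop True; no jump. Stack: []
LOAD_FAST_LOAD_FAST z,b → push -24,15. Stack: [-24, 15]
BINARY_OP // → -24 // 15 = -2. Stack: [-2]
STORE_FAST z → z=-2. Stack: []
LOAD_CONST → push 1. Stack: [1]
STORE_FAST z → z=1. Stack: []
LOAD_FAST_LOAD_FAST z,a → push 1,25. Stack: [1, 25]
BINARY_OP - → 1 - 25 = -24. Stack: [-24]
STORE_FAST z → z=-24. Stack: []
LOAD_FAST i → push 2. Stack: [2]
LOAD_CONST → push 1. Stack: [2, 1]
BINARY_OP + → 2 + 1 = 3. Stack: [3]
STORE_FAST i → i=3. Stack: []
LOAD_FAST i → push 3. Stack: [3]
LOAD_CONST → push 3. Stack: [3, 3]
COMPARE_OP bool(<) → 3 vs 3 = False. Stack: [False]
POP_JUMP_IF_FALSE → pop False; jump. Stack: []
LOAD_FAST z → push -24. Stack: [-24]
RETURN_VALUE → return -24.

-24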